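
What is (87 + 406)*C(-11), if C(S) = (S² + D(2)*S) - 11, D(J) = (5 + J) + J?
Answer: 5423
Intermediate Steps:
D(J) = 5 + 2*J
C(S) = -11 + S² + 9*S (C(S) = (S² + (5 + 2*2)*S) - 11 = (S² + (5 + 4)*S) - 11 = (S² + 9*S) - 11 = -11 + S² + 9*S)
(87 + 406)*C(-11) = (87 + 406)*(-11 + (-11)² + 9*(-11)) = 493*(-11 + 121 - 99) = 493*11 = 5423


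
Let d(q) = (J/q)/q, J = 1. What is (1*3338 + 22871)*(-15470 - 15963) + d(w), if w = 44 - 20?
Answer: -474524638271/576 ≈ -8.2383e+8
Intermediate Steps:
w = 24
d(q) = q⁻² (d(q) = (1/q)/q = 1/(q*q) = q⁻²)
(1*3338 + 22871)*(-15470 - 15963) + d(w) = (1*3338 + 22871)*(-15470 - 15963) + 24⁻² = (3338 + 22871)*(-31433) + 1/576 = 26209*(-31433) + 1/576 = -823827497 + 1/576 = -474524638271/576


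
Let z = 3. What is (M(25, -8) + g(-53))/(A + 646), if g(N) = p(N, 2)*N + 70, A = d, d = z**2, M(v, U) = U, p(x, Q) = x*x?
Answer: -29763/131 ≈ -227.20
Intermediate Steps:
p(x, Q) = x**2
d = 9 (d = 3**2 = 9)
A = 9
g(N) = 70 + N**3 (g(N) = N**2*N + 70 = N**3 + 70 = 70 + N**3)
(M(25, -8) + g(-53))/(A + 646) = (-8 + (70 + (-53)**3))/(9 + 646) = (-8 + (70 - 148877))/655 = (-8 - 148807)*(1/655) = -148815*1/655 = -29763/131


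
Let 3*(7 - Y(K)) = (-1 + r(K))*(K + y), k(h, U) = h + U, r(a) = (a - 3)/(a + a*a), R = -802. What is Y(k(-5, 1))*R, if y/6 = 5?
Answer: -149573/9 ≈ -16619.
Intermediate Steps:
r(a) = (-3 + a)/(a + a²)
k(h, U) = U + h
y = 30 (y = 6*5 = 30)
Y(K) = 7 - (-1 + (-3 + K)/(K*(1 + K)))*(30 + K)/3 (Y(K) = 7 - (-1 + (-3 + K)/(K*(1 + K)))*(K + 30)/3 = 7 - (-1 + (-3 + K)/(K*(1 + K)))*(30 + K)/3)
Y(k(-5, 1))*R = ((90 + (1 - 5)³ + 24*(1 - 5) + 51*(1 - 5)²)/(3*(1 - 5)*(1 + (1 - 5))))*(-802) = ((⅓)*(90 + (-4)³ + 24*(-4) + 51*(-4)²)/(-4*(1 - 4)))*(-802) = ((⅓)*(-¼)*(90 - 64 - 96 + 51*16)/(-3))*(-802) = ((⅓)*(-¼)*(-⅓)*(90 - 64 - 96 + 816))*(-802) = ((⅓)*(-¼)*(-⅓)*746)*(-802) = (373/18)*(-802) = -149573/9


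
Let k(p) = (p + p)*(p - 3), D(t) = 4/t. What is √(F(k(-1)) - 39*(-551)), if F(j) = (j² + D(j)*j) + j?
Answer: √21565 ≈ 146.85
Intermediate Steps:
k(p) = 2*p*(-3 + p) (k(p) = (2*p)*(-3 + p) = 2*p*(-3 + p))
F(j) = 4 + j + j² (F(j) = (j² + (4/j)*j) + j = (j² + 4) + j = (4 + j²) + j = 4 + j + j²)
√(F(k(-1)) - 39*(-551)) = √((4 + (2*(-1)*(-3 - 1))*(1 + 2*(-1)*(-3 - 1))) - 39*(-551)) = √((4 + (2*(-1)*(-4))*(1 + 2*(-1)*(-4))) + 21489) = √((4 + 8*(1 + 8)) + 21489) = √((4 + 8*9) + 21489) = √((4 + 72) + 21489) = √(76 + 21489) = √21565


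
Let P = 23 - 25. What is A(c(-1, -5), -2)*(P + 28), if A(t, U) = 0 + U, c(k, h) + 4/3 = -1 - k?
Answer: -52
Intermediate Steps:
c(k, h) = -7/3 - k (c(k, h) = -4/3 + (-1 - k) = -7/3 - k)
A(t, U) = U
P = -2
A(c(-1, -5), -2)*(P + 28) = -2*(-2 + 28) = -2*26 = -52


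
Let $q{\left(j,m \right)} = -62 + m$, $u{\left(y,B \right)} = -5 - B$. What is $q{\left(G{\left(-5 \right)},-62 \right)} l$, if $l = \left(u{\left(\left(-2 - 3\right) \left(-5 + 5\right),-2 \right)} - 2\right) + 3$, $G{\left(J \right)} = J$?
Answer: $248$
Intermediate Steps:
$l = -2$ ($l = \left(\left(-5 - -2\right) - 2\right) + 3 = \left(\left(-5 + 2\right) - 2\right) + 3 = \left(-3 - 2\right) + 3 = -5 + 3 = -2$)
$q{\left(G{\left(-5 \right)},-62 \right)} l = \left(-62 - 62\right) \left(-2\right) = \left(-124\right) \left(-2\right) = 248$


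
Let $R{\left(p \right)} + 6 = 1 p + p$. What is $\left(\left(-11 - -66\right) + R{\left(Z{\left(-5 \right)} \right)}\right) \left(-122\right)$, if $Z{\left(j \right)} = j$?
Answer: $-4758$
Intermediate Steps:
$R{\left(p \right)} = -6 + 2 p$ ($R{\left(p \right)} = -6 + \left(1 p + p\right) = -6 + \left(p + p\right) = -6 + 2 p$)
$\left(\left(-11 - -66\right) + R{\left(Z{\left(-5 \right)} \right)}\right) \left(-122\right) = \left(\left(-11 - -66\right) + \left(-6 + 2 \left(-5\right)\right)\right) \left(-122\right) = \left(\left(-11 + 66\right) - 16\right) \left(-122\right) = \left(55 - 16\right) \left(-122\right) = 39 \left(-122\right) = -4758$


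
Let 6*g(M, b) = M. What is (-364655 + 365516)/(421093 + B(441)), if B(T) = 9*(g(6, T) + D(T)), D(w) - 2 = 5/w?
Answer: 14063/6878295 ≈ 0.0020445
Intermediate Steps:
g(M, b) = M/6
D(w) = 2 + 5/w
B(T) = 27 + 45/T (B(T) = 9*((⅙)*6 + (2 + 5/T)) = 9*(1 + (2 + 5/T)) = 9*(3 + 5/T) = 27 + 45/T)
(-364655 + 365516)/(421093 + B(441)) = (-364655 + 365516)/(421093 + (27 + 45/441)) = 861/(421093 + (27 + 45*(1/441))) = 861/(421093 + (27 + 5/49)) = 861/(421093 + 1328/49) = 861/(20634885/49) = 861*(49/20634885) = 14063/6878295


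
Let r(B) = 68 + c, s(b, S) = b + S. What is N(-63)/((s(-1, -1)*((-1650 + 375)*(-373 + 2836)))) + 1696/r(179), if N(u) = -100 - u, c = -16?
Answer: 2662995119/81648450 ≈ 32.615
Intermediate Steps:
s(b, S) = S + b
r(B) = 52 (r(B) = 68 - 16 = 52)
N(-63)/((s(-1, -1)*((-1650 + 375)*(-373 + 2836)))) + 1696/r(179) = (-100 - 1*(-63))/(((-1 - 1)*((-1650 + 375)*(-373 + 2836)))) + 1696/52 = (-100 + 63)/((-(-2550)*2463)) + 1696*(1/52) = -37/((-2*(-3140325))) + 424/13 = -37/6280650 + 424/13 = 2662995119/81648450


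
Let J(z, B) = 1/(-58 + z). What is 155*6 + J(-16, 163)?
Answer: 68819/74 ≈ 929.99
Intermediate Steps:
155*6 + J(-16, 163) = 155*6 + 1/(-58 - 16) = 930 + 1/(-74) = 930 - 1/74 = 68819/74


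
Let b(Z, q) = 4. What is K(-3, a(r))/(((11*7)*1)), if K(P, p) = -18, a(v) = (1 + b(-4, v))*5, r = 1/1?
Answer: -18/77 ≈ -0.23377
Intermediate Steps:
r = 1
a(v) = 25 (a(v) = (1 + 4)*5 = 5*5 = 25)
K(-3, a(r))/(((11*7)*1)) = -18/((11*7)*1) = -18/(77*1) = -18/77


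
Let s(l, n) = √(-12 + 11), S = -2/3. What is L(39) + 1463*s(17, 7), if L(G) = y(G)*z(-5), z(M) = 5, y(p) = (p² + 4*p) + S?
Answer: 25145/3 + 1463*I ≈ 8381.7 + 1463.0*I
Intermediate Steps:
S = -⅔ (S = -2*⅓ = -⅔ ≈ -0.66667)
y(p) = -⅔ + p² + 4*p (y(p) = (p² + 4*p) - ⅔ = -⅔ + p² + 4*p)
s(l, n) = I (s(l, n) = √(-1) = I)
L(G) = -10/3 + 5*G² + 20*G (L(G) = (-⅔ + G² + 4*G)*5 = -10/3 + 5*G² + 20*G)
L(39) + 1463*s(17, 7) = (-10/3 + 5*39² + 20*39) + 1463*I = (-10/3 + 5*1521 + 780) + 1463*I = (-10/3 + 7605 + 780) + 1463*I = 25145/3 + 1463*I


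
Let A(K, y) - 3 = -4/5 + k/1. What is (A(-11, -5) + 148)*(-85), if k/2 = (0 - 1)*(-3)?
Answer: -13277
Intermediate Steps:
k = 6 (k = 2*((0 - 1)*(-3)) = 2*(-1*(-3)) = 2*3 = 6)
A(K, y) = 41/5 (A(K, y) = 3 + (-4/5 + 6/1) = 3 + (-4*⅕ + 6*1) = 3 + (-⅘ + 6) = 3 + 26/5 = 41/5)
(A(-11, -5) + 148)*(-85) = (41/5 + 148)*(-85) = (781/5)*(-85) = -13277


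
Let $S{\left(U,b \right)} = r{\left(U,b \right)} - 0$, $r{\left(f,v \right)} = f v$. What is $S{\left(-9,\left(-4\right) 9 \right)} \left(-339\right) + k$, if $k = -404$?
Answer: $-110240$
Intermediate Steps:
$S{\left(U,b \right)} = U b$ ($S{\left(U,b \right)} = U b - 0 = U b + 0 = U b$)
$S{\left(-9,\left(-4\right) 9 \right)} \left(-339\right) + k = - 9 \left(\left(-4\right) 9\right) \left(-339\right) - 404 = \left(-9\right) \left(-36\right) \left(-339\right) - 404 = 324 \left(-339\right) - 404 = -109836 - 404 = -110240$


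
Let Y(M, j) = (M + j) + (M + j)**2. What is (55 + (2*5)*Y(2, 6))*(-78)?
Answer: -60450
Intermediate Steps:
Y(M, j) = M + j + (M + j)**2
(55 + (2*5)*Y(2, 6))*(-78) = (55 + (2*5)*(2 + 6 + (2 + 6)**2))*(-78) = (55 + 10*(2 + 6 + 8**2))*(-78) = (55 + 10*(2 + 6 + 64))*(-78) = (55 + 10*72)*(-78) = (55 + 720)*(-78) = 775*(-78) = -60450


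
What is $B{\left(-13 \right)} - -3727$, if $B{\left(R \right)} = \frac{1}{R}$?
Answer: $\frac{48450}{13} \approx 3726.9$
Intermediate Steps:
$B{\left(-13 \right)} - -3727 = \frac{1}{-13} - -3727 = - \frac{1}{13} + 3727 = \frac{48450}{13}$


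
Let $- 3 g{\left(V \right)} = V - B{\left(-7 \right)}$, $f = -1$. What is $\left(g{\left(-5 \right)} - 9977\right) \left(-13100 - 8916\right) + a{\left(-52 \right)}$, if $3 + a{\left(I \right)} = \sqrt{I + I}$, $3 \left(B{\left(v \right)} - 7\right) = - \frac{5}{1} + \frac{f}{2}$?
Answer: $\frac{1976211173}{9} + 2 i \sqrt{26} \approx 2.1958 \cdot 10^{8} + 10.198 i$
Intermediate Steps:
$B{\left(v \right)} = \frac{31}{6}$ ($B{\left(v \right)} = 7 + \frac{- \frac{5}{1} - \frac{1}{2}}{3} = 7 + \frac{\left(-5\right) 1 - \frac{1}{2}}{3} = 7 + \frac{-5 - \frac{1}{2}}{3} = 7 + \frac{1}{3} \left(- \frac{11}{2}\right) = 7 - \frac{11}{6} = \frac{31}{6}$)
$g{\left(V \right)} = \frac{31}{18} - \frac{V}{3}$ ($g{\left(V \right)} = - \frac{V - \frac{31}{6}}{3} = - \frac{- \frac{31}{6} + V}{3} = \frac{31}{18} - \frac{V}{3}$)
$a{\left(I \right)} = -3 + \sqrt{2} \sqrt{I}$ ($a{\left(I \right)} = -3 + \sqrt{I + I} = -3 + \sqrt{2 I} = -3 + \sqrt{2} \sqrt{I}$)
$\left(g{\left(-5 \right)} - 9977\right) \left(-13100 - 8916\right) + a{\left(-52 \right)} = \left(\left(\frac{31}{18} - - \frac{5}{3}\right) - 9977\right) \left(-13100 - 8916\right) - \left(3 - \sqrt{2} \sqrt{-52}\right) = \left(\left(\frac{31}{18} + \frac{5}{3}\right) - 9977\right) \left(-22016\right) - \left(3 - \sqrt{2} \cdot 2 i \sqrt{13}\right) = \left(\frac{61}{18} - 9977\right) \left(-22016\right) - \left(3 - 2 i \sqrt{26}\right) = \left(- \frac{179525}{18}\right) \left(-22016\right) - \left(3 - 2 i \sqrt{26}\right) = \frac{1976211200}{9} - \left(3 - 2 i \sqrt{26}\right) = \frac{1976211173}{9} + 2 i \sqrt{26}$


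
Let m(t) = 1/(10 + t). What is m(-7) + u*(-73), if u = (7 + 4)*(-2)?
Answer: 4819/3 ≈ 1606.3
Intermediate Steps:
u = -22 (u = 11*(-2) = -22)
m(-7) + u*(-73) = 1/(10 - 7) - 22*(-73) = 1/3 + 1606 = ⅓ + 1606 = 4819/3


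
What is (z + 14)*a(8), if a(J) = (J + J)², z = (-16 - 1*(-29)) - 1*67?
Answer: -10240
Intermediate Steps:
z = -54 (z = (-16 + 29) - 67 = 13 - 67 = -54)
a(J) = 4*J² (a(J) = (2*J)² = 4*J²)
(z + 14)*a(8) = (-54 + 14)*(4*8²) = -160*64 = -40*256 = -10240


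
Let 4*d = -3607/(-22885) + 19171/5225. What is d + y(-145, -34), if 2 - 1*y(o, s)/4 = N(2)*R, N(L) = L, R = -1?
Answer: 42685889/2517350 ≈ 16.957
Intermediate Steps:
y(o, s) = 16 (y(o, s) = 8 - 8*(-1) = 8 - 4*(-2) = 8 + 8 = 16)
d = 2408289/2517350 (d = (-3607/(-22885) + 19171/5225)/4 = (-3607*(-1/22885) + 19171*(1/5225))/4 = (3607/22885 + 1009/275)/4 = (1/4)*(4816578/1258675) = 2408289/2517350 ≈ 0.95668)
d + y(-145, -34) = 2408289/2517350 + 16 = 42685889/2517350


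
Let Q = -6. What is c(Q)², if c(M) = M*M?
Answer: 1296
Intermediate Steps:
c(M) = M²
c(Q)² = ((-6)²)² = 36² = 1296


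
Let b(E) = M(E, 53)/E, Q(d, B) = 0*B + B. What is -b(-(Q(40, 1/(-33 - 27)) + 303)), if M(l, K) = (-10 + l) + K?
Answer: -15599/18179 ≈ -0.85808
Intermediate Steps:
M(l, K) = -10 + K + l
Q(d, B) = B (Q(d, B) = 0 + B = B)
b(E) = (43 + E)/E (b(E) = (-10 + 53 + E)/E = (43 + E)/E)
-b(-(Q(40, 1/(-33 - 27)) + 303)) = -(43 - (1/(-33 - 27) + 303))/((-(1/(-33 - 27) + 303))) = -(43 - (1/(-60) + 303))/((-(1/(-60) + 303))) = -(43 - (-1/60 + 303))/((-(-1/60 + 303))) = -(43 - 1*18179/60)/((-1*18179/60)) = -(43 - 18179/60)/(-18179/60) = -(-60)*(-15599)/(18179*60) = -1*15599/18179 = -15599/18179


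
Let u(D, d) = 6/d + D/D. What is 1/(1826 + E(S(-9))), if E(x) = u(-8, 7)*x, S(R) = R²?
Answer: 7/13835 ≈ 0.00050596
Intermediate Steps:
u(D, d) = 1 + 6/d (u(D, d) = 6/d + 1 = 1 + 6/d)
E(x) = 13*x/7 (E(x) = ((6 + 7)/7)*x = ((⅐)*13)*x = 13*x/7)
1/(1826 + E(S(-9))) = 1/(1826 + (13/7)*(-9)²) = 1/(1826 + (13/7)*81) = 1/(1826 + 1053/7) = 1/(13835/7) = 7/13835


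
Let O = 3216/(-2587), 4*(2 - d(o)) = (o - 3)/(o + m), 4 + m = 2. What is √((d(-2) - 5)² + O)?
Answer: √16669559569/41392 ≈ 3.1192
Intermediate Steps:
m = -2 (m = -4 + 2 = -2)
d(o) = 2 - (-3 + o)/(4*(-2 + o)) (d(o) = 2 - (o - 3)/(4*(o - 2)) = 2 - (-3 + o)/(4*(-2 + o)))
O = -3216/2587 (O = 3216*(-1/2587) = -3216/2587 ≈ -1.2431)
√((d(-2) - 5)² + O) = √(((-13 + 7*(-2))/(4*(-2 - 2)) - 5)² - 3216/2587) = √(((¼)*(-13 - 14)/(-4) - 5)² - 3216/2587) = √(((¼)*(-¼)*(-27) - 5)² - 3216/2587) = √((27/16 - 5)² - 3216/2587) = √((-53/16)² - 3216/2587) = √(2809/256 - 3216/2587) = √(6443587/662272) = √16669559569/41392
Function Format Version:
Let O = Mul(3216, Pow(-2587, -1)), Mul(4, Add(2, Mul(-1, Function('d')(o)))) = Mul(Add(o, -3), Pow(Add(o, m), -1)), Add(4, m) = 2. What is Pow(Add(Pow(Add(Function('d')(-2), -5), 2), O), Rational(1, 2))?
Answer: Mul(Rational(1, 41392), Pow(16669559569, Rational(1, 2))) ≈ 3.1192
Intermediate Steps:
m = -2 (m = Add(-4, 2) = -2)
Function('d')(o) = Add(2, Mul(Rational(-1, 4), Pow(Add(-2, o), -1), Add(-3, o))) (Function('d')(o) = Add(2, Mul(Rational(-1, 4), Mul(Add(o, -3), Pow(Add(o, -2), -1)))) = Add(2, Mul(Rational(-1, 4), Mul(Add(-3, o), Pow(Add(-2, o), -1)))) = Add(2, Mul(Rational(-1, 4), Mul(Pow(Add(-2, o), -1), Add(-3, o)))) = Add(2, Mul(Rational(-1, 4), Pow(Add(-2, o), -1), Add(-3, o))))
O = Rational(-3216, 2587) (O = Mul(3216, Rational(-1, 2587)) = Rational(-3216, 2587) ≈ -1.2431)
Pow(Add(Pow(Add(Function('d')(-2), -5), 2), O), Rational(1, 2)) = Pow(Add(Pow(Add(Mul(Rational(1, 4), Pow(Add(-2, -2), -1), Add(-13, Mul(7, -2))), -5), 2), Rational(-3216, 2587)), Rational(1, 2)) = Pow(Add(Pow(Add(Mul(Rational(1, 4), Pow(-4, -1), Add(-13, -14)), -5), 2), Rational(-3216, 2587)), Rational(1, 2)) = Pow(Add(Pow(Add(Mul(Rational(1, 4), Rational(-1, 4), -27), -5), 2), Rational(-3216, 2587)), Rational(1, 2)) = Pow(Add(Pow(Add(Rational(27, 16), -5), 2), Rational(-3216, 2587)), Rational(1, 2)) = Pow(Add(Pow(Rational(-53, 16), 2), Rational(-3216, 2587)), Rational(1, 2)) = Pow(Add(Rational(2809, 256), Rational(-3216, 2587)), Rational(1, 2)) = Pow(Rational(6443587, 662272), Rational(1, 2)) = Mul(Rational(1, 41392), Pow(16669559569, Rational(1, 2)))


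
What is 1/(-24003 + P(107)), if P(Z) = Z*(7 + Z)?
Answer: -1/11805 ≈ -8.4710e-5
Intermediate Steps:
1/(-24003 + P(107)) = 1/(-24003 + 107*(7 + 107)) = 1/(-24003 + 107*114) = 1/(-24003 + 12198) = 1/(-11805) = -1/11805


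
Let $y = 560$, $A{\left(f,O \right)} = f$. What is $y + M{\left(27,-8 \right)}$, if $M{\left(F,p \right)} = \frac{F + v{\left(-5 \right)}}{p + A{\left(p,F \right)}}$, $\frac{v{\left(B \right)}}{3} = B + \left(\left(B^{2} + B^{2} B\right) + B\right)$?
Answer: $\frac{9263}{16} \approx 578.94$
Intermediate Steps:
$v{\left(B \right)} = 3 B^{2} + 3 B^{3} + 6 B$ ($v{\left(B \right)} = 3 \left(B + \left(\left(B^{2} + B^{2} B\right) + B\right)\right) = 3 \left(B + \left(\left(B^{2} + B^{3}\right) + B\right)\right) = 3 \left(B + \left(B + B^{2} + B^{3}\right)\right) = 3 \left(B^{2} + B^{3} + 2 B\right) = 3 B^{2} + 3 B^{3} + 6 B$)
$M{\left(F,p \right)} = \frac{-330 + F}{2 p}$ ($M{\left(F,p \right)} = \frac{F + 3 \left(-5\right) \left(2 - 5 + \left(-5\right)^{2}\right)}{p + p} = \frac{F + 3 \left(-5\right) \left(2 - 5 + 25\right)}{2 p} = \left(F + 3 \left(-5\right) 22\right) \frac{1}{2 p} = \left(F - 330\right) \frac{1}{2 p} = \left(-330 + F\right) \frac{1}{2 p} = \frac{-330 + F}{2 p}$)
$y + M{\left(27,-8 \right)} = 560 + \frac{-330 + 27}{2 \left(-8\right)} = 560 + \frac{1}{2} \left(- \frac{1}{8}\right) \left(-303\right) = 560 + \frac{303}{16} = \frac{9263}{16}$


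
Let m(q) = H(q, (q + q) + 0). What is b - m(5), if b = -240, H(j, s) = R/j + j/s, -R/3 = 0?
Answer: -481/2 ≈ -240.50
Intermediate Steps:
R = 0 (R = -3*0 = 0)
H(j, s) = j/s (H(j, s) = 0/j + j/s = 0 + j/s = j/s)
m(q) = ½ (m(q) = q/((q + q) + 0) = q/(2*q + 0) = q/((2*q)) = q*(1/(2*q)) = ½)
b - m(5) = -240 - 1*½ = -240 - ½ = -481/2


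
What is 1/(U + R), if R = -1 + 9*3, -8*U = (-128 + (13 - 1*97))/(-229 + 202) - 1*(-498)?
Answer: -108/4021 ≈ -0.026859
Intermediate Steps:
U = -6829/108 (U = -((-128 + (13 - 1*97))/(-229 + 202) - 1*(-498))/8 = -((-128 + (13 - 97))/(-27) + 498)/8 = -((-128 - 84)*(-1/27) + 498)/8 = -(-212*(-1/27) + 498)/8 = -(212/27 + 498)/8 = -⅛*13658/27 = -6829/108 ≈ -63.232)
R = 26 (R = -1 + 27 = 26)
1/(U + R) = 1/(-6829/108 + 26) = 1/(-4021/108) = -108/4021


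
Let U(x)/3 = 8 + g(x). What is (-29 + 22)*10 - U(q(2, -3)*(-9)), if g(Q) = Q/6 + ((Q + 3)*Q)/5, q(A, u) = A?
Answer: -247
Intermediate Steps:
g(Q) = Q/6 + Q*(3 + Q)/5 (g(Q) = Q*(⅙) + ((3 + Q)*Q)*(⅕) = Q/6 + (Q*(3 + Q))*(⅕) = Q/6 + Q*(3 + Q)/5)
U(x) = 24 + x*(23 + 6*x)/10 (U(x) = 3*(8 + x*(23 + 6*x)/30) = 24 + x*(23 + 6*x)/10)
(-29 + 22)*10 - U(q(2, -3)*(-9)) = (-29 + 22)*10 - (24 + (2*(-9))*(23 + 6*(2*(-9)))/10) = -7*10 - (24 + (⅒)*(-18)*(23 + 6*(-18))) = -70 - (24 + (⅒)*(-18)*(23 - 108)) = -70 - (24 + (⅒)*(-18)*(-85)) = -70 - (24 + 153) = -70 - 1*177 = -70 - 177 = -247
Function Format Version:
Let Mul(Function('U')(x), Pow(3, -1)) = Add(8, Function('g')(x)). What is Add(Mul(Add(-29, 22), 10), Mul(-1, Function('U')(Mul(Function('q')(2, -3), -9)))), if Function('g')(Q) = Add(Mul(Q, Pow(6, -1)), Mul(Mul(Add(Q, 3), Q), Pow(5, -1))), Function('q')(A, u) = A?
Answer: -247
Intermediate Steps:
Function('g')(Q) = Add(Mul(Rational(1, 6), Q), Mul(Rational(1, 5), Q, Add(3, Q))) (Function('g')(Q) = Add(Mul(Q, Rational(1, 6)), Mul(Mul(Add(3, Q), Q), Rational(1, 5))) = Add(Mul(Rational(1, 6), Q), Mul(Mul(Q, Add(3, Q)), Rational(1, 5))) = Add(Mul(Rational(1, 6), Q), Mul(Rational(1, 5), Q, Add(3, Q))))
Function('U')(x) = Add(24, Mul(Rational(1, 10), x, Add(23, Mul(6, x)))) (Function('U')(x) = Mul(3, Add(8, Mul(Rational(1, 30), x, Add(23, Mul(6, x))))) = Add(24, Mul(Rational(1, 10), x, Add(23, Mul(6, x)))))
Add(Mul(Add(-29, 22), 10), Mul(-1, Function('U')(Mul(Function('q')(2, -3), -9)))) = Add(Mul(Add(-29, 22), 10), Mul(-1, Add(24, Mul(Rational(1, 10), Mul(2, -9), Add(23, Mul(6, Mul(2, -9))))))) = Add(Mul(-7, 10), Mul(-1, Add(24, Mul(Rational(1, 10), -18, Add(23, Mul(6, -18)))))) = Add(-70, Mul(-1, Add(24, Mul(Rational(1, 10), -18, Add(23, -108))))) = Add(-70, Mul(-1, Add(24, Mul(Rational(1, 10), -18, -85)))) = Add(-70, Mul(-1, Add(24, 153))) = Add(-70, Mul(-1, 177)) = Add(-70, -177) = -247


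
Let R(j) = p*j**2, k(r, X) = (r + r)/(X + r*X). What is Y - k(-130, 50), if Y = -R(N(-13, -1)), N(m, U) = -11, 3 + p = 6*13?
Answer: -5853401/645 ≈ -9075.0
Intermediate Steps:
p = 75 (p = -3 + 6*13 = -3 + 78 = 75)
k(r, X) = 2*r/(X + X*r) (k(r, X) = (2*r)/(X + X*r) = 2*r/(X + X*r))
R(j) = 75*j**2
Y = -9075 (Y = -75*(-11)**2 = -75*121 = -1*9075 = -9075)
Y - k(-130, 50) = -9075 - 2*(-130)/(50*(1 - 130)) = -9075 - 2*(-130)/(50*(-129)) = -9075 - 2*(-130)*(-1)/(50*129) = -9075 - 1*26/645 = -9075 - 26/645 = -5853401/645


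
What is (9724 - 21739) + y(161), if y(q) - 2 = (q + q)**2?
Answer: 91671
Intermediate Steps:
y(q) = 2 + 4*q**2 (y(q) = 2 + (q + q)**2 = 2 + (2*q)**2 = 2 + 4*q**2)
(9724 - 21739) + y(161) = (9724 - 21739) + (2 + 4*161**2) = -12015 + (2 + 4*25921) = -12015 + (2 + 103684) = -12015 + 103686 = 91671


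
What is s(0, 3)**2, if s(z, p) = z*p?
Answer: 0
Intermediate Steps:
s(z, p) = p*z
s(0, 3)**2 = (3*0)**2 = 0**2 = 0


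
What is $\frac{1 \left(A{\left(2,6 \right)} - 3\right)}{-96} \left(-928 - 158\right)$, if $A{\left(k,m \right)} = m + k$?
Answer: $\frac{905}{16} \approx 56.563$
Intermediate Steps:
$A{\left(k,m \right)} = k + m$
$\frac{1 \left(A{\left(2,6 \right)} - 3\right)}{-96} \left(-928 - 158\right) = \frac{1 \left(\left(2 + 6\right) - 3\right)}{-96} \left(-928 - 158\right) = 1 \left(8 - 3\right) \left(- \frac{1}{96}\right) \left(-1086\right) = 1 \cdot 5 \left(- \frac{1}{96}\right) \left(-1086\right) = 5 \left(- \frac{1}{96}\right) \left(-1086\right) = \left(- \frac{5}{96}\right) \left(-1086\right) = \frac{905}{16}$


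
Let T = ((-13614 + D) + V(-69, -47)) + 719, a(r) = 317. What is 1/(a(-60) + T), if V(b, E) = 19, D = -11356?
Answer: -1/23915 ≈ -4.1815e-5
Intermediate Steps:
T = -24232 (T = ((-13614 - 11356) + 19) + 719 = (-24970 + 19) + 719 = -24951 + 719 = -24232)
1/(a(-60) + T) = 1/(317 - 24232) = 1/(-23915) = -1/23915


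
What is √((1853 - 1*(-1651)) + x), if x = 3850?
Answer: √7354 ≈ 85.755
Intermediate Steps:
√((1853 - 1*(-1651)) + x) = √((1853 - 1*(-1651)) + 3850) = √((1853 + 1651) + 3850) = √(3504 + 3850) = √7354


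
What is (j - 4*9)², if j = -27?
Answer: 3969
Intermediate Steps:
(j - 4*9)² = (-27 - 4*9)² = (-27 - 36)² = (-63)² = 3969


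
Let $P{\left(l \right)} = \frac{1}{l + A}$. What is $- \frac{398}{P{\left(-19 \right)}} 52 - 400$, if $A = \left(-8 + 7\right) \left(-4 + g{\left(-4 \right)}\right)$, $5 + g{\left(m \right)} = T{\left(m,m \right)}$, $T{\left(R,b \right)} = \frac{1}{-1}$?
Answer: $185864$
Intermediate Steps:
$T{\left(R,b \right)} = -1$
$g{\left(m \right)} = -6$ ($g{\left(m \right)} = -5 - 1 = -6$)
$A = 10$ ($A = \left(-8 + 7\right) \left(-4 - 6\right) = \left(-1\right) \left(-10\right) = 10$)
$P{\left(l \right)} = \frac{1}{10 + l}$ ($P{\left(l \right)} = \frac{1}{l + 10} = \frac{1}{10 + l}$)
$- \frac{398}{P{\left(-19 \right)}} 52 - 400 = - \frac{398}{\frac{1}{10 - 19}} \cdot 52 - 400 = - \frac{398}{\frac{1}{-9}} \cdot 52 - 400 = - \frac{398}{- \frac{1}{9}} \cdot 52 - 400 = \left(-398\right) \left(-9\right) 52 - 400 = 3582 \cdot 52 - 400 = 186264 - 400 = 185864$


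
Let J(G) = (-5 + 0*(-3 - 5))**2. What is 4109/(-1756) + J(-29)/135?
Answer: -102163/47412 ≈ -2.1548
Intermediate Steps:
J(G) = 25 (J(G) = (-5 + 0*(-8))**2 = (-5 + 0)**2 = (-5)**2 = 25)
4109/(-1756) + J(-29)/135 = 4109/(-1756) + 25/135 = 4109*(-1/1756) + 25*(1/135) = -4109/1756 + 5/27 = -102163/47412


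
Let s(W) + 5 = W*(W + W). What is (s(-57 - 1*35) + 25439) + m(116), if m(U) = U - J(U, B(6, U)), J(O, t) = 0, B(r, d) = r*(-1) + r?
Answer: 42478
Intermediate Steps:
B(r, d) = 0 (B(r, d) = -r + r = 0)
m(U) = U (m(U) = U - 1*0 = U + 0 = U)
s(W) = -5 + 2*W² (s(W) = -5 + W*(W + W) = -5 + W*(2*W) = -5 + 2*W²)
(s(-57 - 1*35) + 25439) + m(116) = ((-5 + 2*(-57 - 1*35)²) + 25439) + 116 = ((-5 + 2*(-57 - 35)²) + 25439) + 116 = ((-5 + 2*(-92)²) + 25439) + 116 = ((-5 + 2*8464) + 25439) + 116 = ((-5 + 16928) + 25439) + 116 = (16923 + 25439) + 116 = 42362 + 116 = 42478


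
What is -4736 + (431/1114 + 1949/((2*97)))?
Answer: -255317644/54029 ≈ -4725.6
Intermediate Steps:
-4736 + (431/1114 + 1949/((2*97))) = -4736 + (431*(1/1114) + 1949/194) = -4736 + (431/1114 + 1949*(1/194)) = -4736 + (431/1114 + 1949/194) = -4736 + 563700/54029 = -255317644/54029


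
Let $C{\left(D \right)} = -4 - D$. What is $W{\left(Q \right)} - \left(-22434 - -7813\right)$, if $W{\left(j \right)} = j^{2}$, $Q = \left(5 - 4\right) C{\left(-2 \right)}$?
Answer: $14625$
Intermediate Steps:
$Q = -2$ ($Q = \left(5 - 4\right) \left(-4 - -2\right) = 1 \left(-4 + 2\right) = 1 \left(-2\right) = -2$)
$W{\left(Q \right)} - \left(-22434 - -7813\right) = \left(-2\right)^{2} - \left(-22434 - -7813\right) = 4 - \left(-22434 + 7813\right) = 4 - -14621 = 4 + 14621 = 14625$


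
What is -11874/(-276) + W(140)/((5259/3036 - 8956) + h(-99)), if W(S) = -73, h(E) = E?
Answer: 18134812249/421447722 ≈ 43.030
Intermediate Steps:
-11874/(-276) + W(140)/((5259/3036 - 8956) + h(-99)) = -11874/(-276) - 73/((5259/3036 - 8956) - 99) = -11874*(-1/276) - 73/((5259*(1/3036) - 8956) - 99) = 1979/46 - 73/((1753/1012 - 8956) - 99) = 1979/46 - 73/(-9061719/1012 - 99) = 1979/46 - 73/(-9161907/1012) = 1979/46 - 73*(-1012/9161907) = 1979/46 + 73876/9161907 = 18134812249/421447722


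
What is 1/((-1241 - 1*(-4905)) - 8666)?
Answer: -1/5002 ≈ -0.00019992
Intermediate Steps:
1/((-1241 - 1*(-4905)) - 8666) = 1/((-1241 + 4905) - 8666) = 1/(3664 - 8666) = 1/(-5002) = -1/5002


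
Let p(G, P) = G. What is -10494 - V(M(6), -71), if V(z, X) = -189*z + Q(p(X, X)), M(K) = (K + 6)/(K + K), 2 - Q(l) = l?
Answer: -10378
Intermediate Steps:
Q(l) = 2 - l
M(K) = (6 + K)/(2*K) (M(K) = (6 + K)/((2*K)) = (6 + K)*(1/(2*K)) = (6 + K)/(2*K))
V(z, X) = 2 - X - 189*z (V(z, X) = -189*z + (2 - X) = 2 - X - 189*z)
-10494 - V(M(6), -71) = -10494 - (2 - 1*(-71) - 189*(6 + 6)/(2*6)) = -10494 - (2 + 71 - 189*12/(2*6)) = -10494 - (2 + 71 - 189*1) = -10494 - (2 + 71 - 189) = -10494 - 1*(-116) = -10494 + 116 = -10378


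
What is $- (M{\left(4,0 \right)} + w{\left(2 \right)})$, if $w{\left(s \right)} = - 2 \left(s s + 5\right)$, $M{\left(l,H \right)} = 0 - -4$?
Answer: $14$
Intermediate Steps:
$M{\left(l,H \right)} = 4$ ($M{\left(l,H \right)} = 0 + 4 = 4$)
$w{\left(s \right)} = -10 - 2 s^{2}$ ($w{\left(s \right)} = - 2 \left(s^{2} + 5\right) = - 2 \left(5 + s^{2}\right) = -10 - 2 s^{2}$)
$- (M{\left(4,0 \right)} + w{\left(2 \right)}) = - (4 - \left(10 + 2 \cdot 2^{2}\right)) = - (4 - 18) = \left(-1\right) \left(-14\right) = 14$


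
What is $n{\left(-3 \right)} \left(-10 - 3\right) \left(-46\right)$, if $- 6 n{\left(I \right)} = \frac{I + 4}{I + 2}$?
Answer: $\frac{299}{3} \approx 99.667$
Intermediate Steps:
$n{\left(I \right)} = - \frac{4 + I}{6 \left(2 + I\right)}$ ($n{\left(I \right)} = - \frac{\left(I + 4\right) \frac{1}{I + 2}}{6} = - \frac{\left(4 + I\right) \frac{1}{2 + I}}{6} = - \frac{\frac{1}{2 + I} \left(4 + I\right)}{6} = - \frac{4 + I}{6 \left(2 + I\right)}$)
$n{\left(-3 \right)} \left(-10 - 3\right) \left(-46\right) = \frac{-4 - -3}{6 \left(2 - 3\right)} \left(-10 - 3\right) \left(-46\right) = \frac{-4 + 3}{6 \left(-1\right)} \left(-13\right) \left(-46\right) = \frac{1}{6} \left(-1\right) \left(-1\right) \left(-13\right) \left(-46\right) = \frac{1}{6} \left(-13\right) \left(-46\right) = \left(- \frac{13}{6}\right) \left(-46\right) = \frac{299}{3}$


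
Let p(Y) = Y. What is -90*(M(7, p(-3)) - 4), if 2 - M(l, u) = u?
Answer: -90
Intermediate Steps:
M(l, u) = 2 - u
-90*(M(7, p(-3)) - 4) = -90*((2 - 1*(-3)) - 4) = -90*((2 + 3) - 4) = -90*(5 - 4) = -90*1 = -90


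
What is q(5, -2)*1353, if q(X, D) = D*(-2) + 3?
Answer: 9471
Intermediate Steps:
q(X, D) = 3 - 2*D (q(X, D) = -2*D + 3 = 3 - 2*D)
q(5, -2)*1353 = (3 - 2*(-2))*1353 = (3 + 4)*1353 = 7*1353 = 9471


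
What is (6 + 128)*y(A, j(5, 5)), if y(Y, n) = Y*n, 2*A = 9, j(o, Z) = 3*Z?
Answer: 9045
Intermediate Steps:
A = 9/2 (A = (½)*9 = 9/2 ≈ 4.5000)
(6 + 128)*y(A, j(5, 5)) = (6 + 128)*(9*(3*5)/2) = 134*((9/2)*15) = 134*(135/2) = 9045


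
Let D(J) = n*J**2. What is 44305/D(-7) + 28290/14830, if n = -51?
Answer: -58634644/3706017 ≈ -15.821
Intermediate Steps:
D(J) = -51*J**2
44305/D(-7) + 28290/14830 = 44305/((-51*(-7)**2)) + 28290/14830 = 44305/((-51*49)) + 28290*(1/14830) = 44305/(-2499) + 2829/1483 = 44305*(-1/2499) + 2829/1483 = -44305/2499 + 2829/1483 = -58634644/3706017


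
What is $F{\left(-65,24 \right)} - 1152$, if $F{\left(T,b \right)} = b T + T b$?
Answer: $-4272$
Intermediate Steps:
$F{\left(T,b \right)} = 2 T b$ ($F{\left(T,b \right)} = T b + T b = 2 T b$)
$F{\left(-65,24 \right)} - 1152 = 2 \left(-65\right) 24 - 1152 = -3120 - 1152 = -4272$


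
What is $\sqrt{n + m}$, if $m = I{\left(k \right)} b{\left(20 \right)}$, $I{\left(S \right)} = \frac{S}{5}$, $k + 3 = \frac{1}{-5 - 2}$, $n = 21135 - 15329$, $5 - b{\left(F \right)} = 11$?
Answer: $\frac{\sqrt{7116970}}{35} \approx 76.222$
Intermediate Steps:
$b{\left(F \right)} = -6$ ($b{\left(F \right)} = 5 - 11 = -6$)
$n = 5806$
$k = - \frac{22}{7}$ ($k = -3 + \frac{1}{-5 - 2} = -3 + \frac{1}{-7} = -3 - \frac{1}{7} = - \frac{22}{7} \approx -3.1429$)
$I{\left(S \right)} = \frac{S}{5}$ ($I{\left(S \right)} = S \frac{1}{5} = \frac{S}{5}$)
$m = \frac{132}{35}$ ($m = \frac{1}{5} \left(- \frac{22}{7}\right) \left(-6\right) = \left(- \frac{22}{35}\right) \left(-6\right) = \frac{132}{35} \approx 3.7714$)
$\sqrt{n + m} = \sqrt{5806 + \frac{132}{35}} = \sqrt{\frac{203342}{35}} = \frac{\sqrt{7116970}}{35}$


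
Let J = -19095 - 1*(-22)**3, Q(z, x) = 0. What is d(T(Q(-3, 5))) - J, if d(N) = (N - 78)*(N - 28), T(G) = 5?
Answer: 10126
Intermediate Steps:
J = -8447 (J = -19095 - 1*(-10648) = -19095 + 10648 = -8447)
d(N) = (-78 + N)*(-28 + N)
d(T(Q(-3, 5))) - J = (2184 + 5**2 - 106*5) - 1*(-8447) = (2184 + 25 - 530) + 8447 = 1679 + 8447 = 10126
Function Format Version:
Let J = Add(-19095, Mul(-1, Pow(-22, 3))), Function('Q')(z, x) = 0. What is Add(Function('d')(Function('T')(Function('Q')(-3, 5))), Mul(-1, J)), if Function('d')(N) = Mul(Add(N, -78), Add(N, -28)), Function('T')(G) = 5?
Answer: 10126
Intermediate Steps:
J = -8447 (J = Add(-19095, Mul(-1, -10648)) = Add(-19095, 10648) = -8447)
Function('d')(N) = Mul(Add(-78, N), Add(-28, N))
Add(Function('d')(Function('T')(Function('Q')(-3, 5))), Mul(-1, J)) = Add(Add(2184, Pow(5, 2), Mul(-106, 5)), Mul(-1, -8447)) = Add(Add(2184, 25, -530), 8447) = Add(1679, 8447) = 10126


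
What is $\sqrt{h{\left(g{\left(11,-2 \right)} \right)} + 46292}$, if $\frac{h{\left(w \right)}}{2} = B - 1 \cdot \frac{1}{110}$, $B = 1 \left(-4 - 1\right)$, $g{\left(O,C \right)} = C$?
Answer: $\frac{\sqrt{140002995}}{55} \approx 215.13$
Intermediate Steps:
$B = -5$ ($B = 1 \left(-5\right) = -5$)
$h{\left(w \right)} = - \frac{551}{55}$ ($h{\left(w \right)} = 2 \left(-5 - 1 \cdot \frac{1}{110}\right) = 2 \left(-5 - \frac{1}{110}\right) = 2 \left(- \frac{551}{110}\right) = - \frac{551}{55}$)
$\sqrt{h{\left(g{\left(11,-2 \right)} \right)} + 46292} = \sqrt{- \frac{551}{55} + 46292} = \sqrt{\frac{2545509}{55}} = \frac{\sqrt{140002995}}{55}$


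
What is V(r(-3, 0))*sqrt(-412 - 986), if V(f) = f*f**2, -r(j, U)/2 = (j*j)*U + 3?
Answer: -216*I*sqrt(1398) ≈ -8076.2*I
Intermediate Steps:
r(j, U) = -6 - 2*U*j**2 (r(j, U) = -2*((j*j)*U + 3) = -2*(j**2*U + 3) = -2*(U*j**2 + 3) = -2*(3 + U*j**2) = -6 - 2*U*j**2)
V(f) = f**3
V(r(-3, 0))*sqrt(-412 - 986) = (-6 - 2*0*(-3)**2)**3*sqrt(-412 - 986) = (-6 - 2*0*9)**3*sqrt(-1398) = (-6 + 0)**3*(I*sqrt(1398)) = (-6)**3*(I*sqrt(1398)) = -216*I*sqrt(1398)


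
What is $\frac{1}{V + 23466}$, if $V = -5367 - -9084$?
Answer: $\frac{1}{27183} \approx 3.6788 \cdot 10^{-5}$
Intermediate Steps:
$V = 3717$ ($V = -5367 + 9084 = 3717$)
$\frac{1}{V + 23466} = \frac{1}{3717 + 23466} = \frac{1}{27183}$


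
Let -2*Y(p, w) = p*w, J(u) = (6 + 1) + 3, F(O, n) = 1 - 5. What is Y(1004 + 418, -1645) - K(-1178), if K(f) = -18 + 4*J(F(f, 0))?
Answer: 1169573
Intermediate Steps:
F(O, n) = -4
J(u) = 10 (J(u) = 7 + 3 = 10)
Y(p, w) = -p*w/2
K(f) = 22 (K(f) = -18 + 4*10 = -18 + 40 = 22)
Y(1004 + 418, -1645) - K(-1178) = -1/2*(1004 + 418)*(-1645) - 1*22 = -1/2*1422*(-1645) - 22 = 1169595 - 22 = 1169573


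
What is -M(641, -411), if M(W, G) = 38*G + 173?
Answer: 15445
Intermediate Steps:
M(W, G) = 173 + 38*G
-M(641, -411) = -(173 + 38*(-411)) = -(173 - 15618) = -1*(-15445) = 15445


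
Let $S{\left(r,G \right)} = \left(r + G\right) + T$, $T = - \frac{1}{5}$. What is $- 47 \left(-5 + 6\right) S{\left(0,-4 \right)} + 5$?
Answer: $\frac{1012}{5} \approx 202.4$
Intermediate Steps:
$T = - \frac{1}{5}$ ($T = \left(-1\right) \frac{1}{5} = - \frac{1}{5} \approx -0.2$)
$S{\left(r,G \right)} = - \frac{1}{5} + G + r$ ($S{\left(r,G \right)} = \left(r + G\right) - \frac{1}{5} = \left(G + r\right) - \frac{1}{5} = - \frac{1}{5} + G + r$)
$- 47 \left(-5 + 6\right) S{\left(0,-4 \right)} + 5 = - 47 \left(-5 + 6\right) \left(- \frac{1}{5} - 4 + 0\right) + 5 = - 47 \cdot 1 \left(- \frac{21}{5}\right) + 5 = \left(-47\right) \left(- \frac{21}{5}\right) + 5 = \frac{987}{5} + 5 = \frac{1012}{5}$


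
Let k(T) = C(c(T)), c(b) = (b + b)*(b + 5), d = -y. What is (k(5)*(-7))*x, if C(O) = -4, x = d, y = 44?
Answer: -1232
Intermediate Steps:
d = -44 (d = -1*44 = -44)
x = -44
c(b) = 2*b*(5 + b) (c(b) = (2*b)*(5 + b) = 2*b*(5 + b))
k(T) = -4
(k(5)*(-7))*x = -4*(-7)*(-44) = 28*(-44) = -1232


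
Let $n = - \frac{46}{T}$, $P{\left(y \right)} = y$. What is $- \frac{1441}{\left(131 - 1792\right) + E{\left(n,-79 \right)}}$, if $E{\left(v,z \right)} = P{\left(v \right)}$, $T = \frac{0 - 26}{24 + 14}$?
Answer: $\frac{18733}{20719} \approx 0.90415$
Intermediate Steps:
$T = - \frac{13}{19}$ ($T = - \frac{26}{38} = \left(-26\right) \frac{1}{38} = - \frac{13}{19} \approx -0.68421$)
$n = \frac{874}{13}$ ($n = - \frac{46}{- \frac{13}{19}} = \left(-46\right) \left(- \frac{19}{13}\right) = \frac{874}{13} \approx 67.231$)
$E{\left(v,z \right)} = v$
$- \frac{1441}{\left(131 - 1792\right) + E{\left(n,-79 \right)}} = - \frac{1441}{\left(131 - 1792\right) + \frac{874}{13}} = - \frac{1441}{-1661 + \frac{874}{13}} = - \frac{1441}{- \frac{20719}{13}} = \left(-1441\right) \left(- \frac{13}{20719}\right) = \frac{18733}{20719}$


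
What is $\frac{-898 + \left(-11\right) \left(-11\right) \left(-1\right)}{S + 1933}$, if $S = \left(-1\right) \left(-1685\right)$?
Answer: $- \frac{1019}{3618} \approx -0.28165$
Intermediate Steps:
$S = 1685$
$\frac{-898 + \left(-11\right) \left(-11\right) \left(-1\right)}{S + 1933} = \frac{-898 + \left(-11\right) \left(-11\right) \left(-1\right)}{1685 + 1933} = \frac{-898 + 121 \left(-1\right)}{3618} = \left(-898 - 121\right) \frac{1}{3618} = \left(-1019\right) \frac{1}{3618} = - \frac{1019}{3618}$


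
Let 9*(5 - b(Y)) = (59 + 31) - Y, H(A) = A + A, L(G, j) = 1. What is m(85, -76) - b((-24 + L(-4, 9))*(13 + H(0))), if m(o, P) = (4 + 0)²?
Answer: 488/9 ≈ 54.222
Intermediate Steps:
H(A) = 2*A
m(o, P) = 16 (m(o, P) = 4² = 16)
b(Y) = -5 + Y/9 (b(Y) = 5 - ((59 + 31) - Y)/9 = 5 - (90 - Y)/9 = 5 + (-10 + Y/9) = -5 + Y/9)
m(85, -76) - b((-24 + L(-4, 9))*(13 + H(0))) = 16 - (-5 + ((-24 + 1)*(13 + 2*0))/9) = 16 - (-5 + (-23*(13 + 0))/9) = 16 - (-5 + (-23*13)/9) = 16 - (-5 + (⅑)*(-299)) = 16 - (-5 - 299/9) = 16 - 1*(-344/9) = 16 + 344/9 = 488/9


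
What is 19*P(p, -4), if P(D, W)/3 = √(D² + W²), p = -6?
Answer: 114*√13 ≈ 411.03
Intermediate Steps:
P(D, W) = 3*√(D² + W²)
19*P(p, -4) = 19*(3*√((-6)² + (-4)²)) = 19*(3*√(36 + 16)) = 19*(3*√52) = 19*(3*(2*√13)) = 19*(6*√13) = 114*√13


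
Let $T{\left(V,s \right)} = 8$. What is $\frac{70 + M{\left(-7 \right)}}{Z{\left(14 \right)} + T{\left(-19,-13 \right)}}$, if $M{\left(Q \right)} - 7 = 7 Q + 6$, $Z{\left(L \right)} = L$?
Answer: $\frac{17}{11} \approx 1.5455$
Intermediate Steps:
$M{\left(Q \right)} = 13 + 7 Q$ ($M{\left(Q \right)} = 7 + \left(7 Q + 6\right) = 7 + \left(6 + 7 Q\right) = 13 + 7 Q$)
$\frac{70 + M{\left(-7 \right)}}{Z{\left(14 \right)} + T{\left(-19,-13 \right)}} = \frac{70 + \left(13 + 7 \left(-7\right)\right)}{14 + 8} = \frac{70 + \left(13 - 49\right)}{22} = \left(70 - 36\right) \frac{1}{22} = 34 \cdot \frac{1}{22} = \frac{17}{11}$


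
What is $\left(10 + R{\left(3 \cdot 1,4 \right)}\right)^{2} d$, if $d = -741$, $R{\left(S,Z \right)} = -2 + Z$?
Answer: $-106704$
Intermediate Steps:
$\left(10 + R{\left(3 \cdot 1,4 \right)}\right)^{2} d = \left(10 + \left(-2 + 4\right)\right)^{2} \left(-741\right) = \left(10 + 2\right)^{2} \left(-741\right) = 12^{2} \left(-741\right) = 144 \left(-741\right) = -106704$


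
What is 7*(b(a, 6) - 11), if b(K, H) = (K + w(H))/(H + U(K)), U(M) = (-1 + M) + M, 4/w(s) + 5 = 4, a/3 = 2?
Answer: -1295/17 ≈ -76.177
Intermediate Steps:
a = 6 (a = 3*2 = 6)
w(s) = -4 (w(s) = 4/(-5 + 4) = 4/(-1) = 4*(-1) = -4)
U(M) = -1 + 2*M
b(K, H) = (-4 + K)/(-1 + H + 2*K) (b(K, H) = (K - 4)/(H + (-1 + 2*K)) = (-4 + K)/(-1 + H + 2*K))
7*(b(a, 6) - 11) = 7*((-4 + 6)/(-1 + 6 + 2*6) - 11) = 7*(2/(-1 + 6 + 12) - 11) = 7*(2/17 - 11) = 7*(-185/17) = -1295/17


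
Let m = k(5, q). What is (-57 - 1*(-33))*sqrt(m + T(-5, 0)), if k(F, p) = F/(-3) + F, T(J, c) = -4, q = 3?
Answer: -8*I*sqrt(6) ≈ -19.596*I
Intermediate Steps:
k(F, p) = 2*F/3 (k(F, p) = F*(-1/3) + F = -F/3 + F = 2*F/3)
m = 10/3 (m = (2/3)*5 = 10/3 ≈ 3.3333)
(-57 - 1*(-33))*sqrt(m + T(-5, 0)) = (-57 - 1*(-33))*sqrt(10/3 - 4) = (-57 + 33)*sqrt(-2/3) = -8*I*sqrt(6)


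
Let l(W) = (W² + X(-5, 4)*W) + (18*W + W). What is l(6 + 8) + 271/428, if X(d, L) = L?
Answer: 221975/428 ≈ 518.63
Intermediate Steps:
l(W) = W² + 23*W (l(W) = (W² + 4*W) + (18*W + W) = (W² + 4*W) + 19*W = W² + 23*W)
l(6 + 8) + 271/428 = (6 + 8)*(23 + (6 + 8)) + 271/428 = 14*(23 + 14) + 271*(1/428) = 14*37 + 271/428 = 518 + 271/428 = 221975/428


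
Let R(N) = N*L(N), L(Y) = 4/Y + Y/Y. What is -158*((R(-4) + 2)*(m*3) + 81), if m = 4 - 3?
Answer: -13746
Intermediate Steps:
m = 1
L(Y) = 1 + 4/Y (L(Y) = 4/Y + 1 = 1 + 4/Y)
R(N) = 4 + N (R(N) = N*((4 + N)/N) = 4 + N)
-158*((R(-4) + 2)*(m*3) + 81) = -158*(((4 - 4) + 2)*(1*3) + 81) = -158*((0 + 2)*3 + 81) = -158*(2*3 + 81) = -158*(6 + 81) = -158*87 = -13746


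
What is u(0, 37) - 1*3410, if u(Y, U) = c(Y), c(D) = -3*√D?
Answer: -3410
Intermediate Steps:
u(Y, U) = -3*√Y
u(0, 37) - 1*3410 = -3*√0 - 1*3410 = -3*0 - 3410 = 0 - 3410 = -3410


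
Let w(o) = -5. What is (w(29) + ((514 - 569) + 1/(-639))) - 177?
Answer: -151444/639 ≈ -237.00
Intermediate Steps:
(w(29) + ((514 - 569) + 1/(-639))) - 177 = (-5 + ((514 - 569) + 1/(-639))) - 177 = (-5 + (-55 - 1/639)) - 177 = (-5 - 35146/639) - 177 = -38341/639 - 177 = -151444/639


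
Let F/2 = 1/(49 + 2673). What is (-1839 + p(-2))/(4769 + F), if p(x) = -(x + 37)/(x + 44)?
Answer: -2146297/5563380 ≈ -0.38579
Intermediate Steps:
F = 1/1361 (F = 2/(49 + 2673) = 2/2722 = 2*(1/2722) = 1/1361 ≈ 0.00073475)
p(x) = -(37 + x)/(44 + x)
(-1839 + p(-2))/(4769 + F) = (-1839 + (-37 - 1*(-2))/(44 - 2))/(4769 + 1/1361) = (-1839 + (-37 + 2)/42)/(6490610/1361) = (-1839 + (1/42)*(-35))*(1361/6490610) = (-1839 - ⅚)*(1361/6490610) = -11039/6*1361/6490610 = -2146297/5563380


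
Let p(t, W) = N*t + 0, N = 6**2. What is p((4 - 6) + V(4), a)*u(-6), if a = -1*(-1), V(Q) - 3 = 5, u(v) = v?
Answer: -1296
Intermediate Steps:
V(Q) = 8 (V(Q) = 3 + 5 = 8)
N = 36
a = 1
p(t, W) = 36*t (p(t, W) = 36*t + 0 = 36*t)
p((4 - 6) + V(4), a)*u(-6) = (36*((4 - 6) + 8))*(-6) = (36*(-2 + 8))*(-6) = (36*6)*(-6) = 216*(-6) = -1296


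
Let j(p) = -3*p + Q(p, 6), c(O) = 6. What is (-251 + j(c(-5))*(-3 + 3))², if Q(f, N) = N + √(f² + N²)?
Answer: 63001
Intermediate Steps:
Q(f, N) = N + √(N² + f²)
j(p) = 6 + √(36 + p²) - 3*p (j(p) = -3*p + (6 + √(6² + p²)) = -3*p + (6 + √(36 + p²)) = 6 + √(36 + p²) - 3*p)
(-251 + j(c(-5))*(-3 + 3))² = (-251 + (6 + √(36 + 6²) - 3*6)*(-3 + 3))² = (-251 + (6 + √(36 + 36) - 18)*0)² = (-251 + (6 + √72 - 18)*0)² = (-251 + (6 + 6*√2 - 18)*0)² = (-251 + (-12 + 6*√2)*0)² = (-251 + 0)² = (-251)² = 63001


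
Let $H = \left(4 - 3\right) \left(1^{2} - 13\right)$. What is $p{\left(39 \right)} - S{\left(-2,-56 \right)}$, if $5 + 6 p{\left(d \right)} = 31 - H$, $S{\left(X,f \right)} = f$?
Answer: $\frac{187}{3} \approx 62.333$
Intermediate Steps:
$H = -12$ ($H = 1 \left(1 - 13\right) = 1 \left(-12\right) = -12$)
$p{\left(d \right)} = \frac{19}{3}$ ($p{\left(d \right)} = - \frac{5}{6} + \frac{31 - -12}{6} = - \frac{5}{6} + \frac{31 + 12}{6} = - \frac{5}{6} + \frac{1}{6} \cdot 43 = - \frac{5}{6} + \frac{43}{6} = \frac{19}{3}$)
$p{\left(39 \right)} - S{\left(-2,-56 \right)} = \frac{19}{3} - -56 = \frac{19}{3} + 56 = \frac{187}{3}$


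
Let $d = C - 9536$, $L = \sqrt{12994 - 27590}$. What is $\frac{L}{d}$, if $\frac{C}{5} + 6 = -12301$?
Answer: $- \frac{2 i \sqrt{3649}}{71071} \approx - 0.0016999 i$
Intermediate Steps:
$L = 2 i \sqrt{3649}$ ($L = \sqrt{-14596} = 2 i \sqrt{3649} \approx 120.81 i$)
$C = -61535$ ($C = -30 + 5 \left(-12301\right) = -30 - 61505 = -61535$)
$d = -71071$ ($d = -61535 - 9536 = -71071$)
$\frac{L}{d} = \frac{2 i \sqrt{3649}}{-71071} = 2 i \sqrt{3649} \left(- \frac{1}{71071}\right) = - \frac{2 i \sqrt{3649}}{71071}$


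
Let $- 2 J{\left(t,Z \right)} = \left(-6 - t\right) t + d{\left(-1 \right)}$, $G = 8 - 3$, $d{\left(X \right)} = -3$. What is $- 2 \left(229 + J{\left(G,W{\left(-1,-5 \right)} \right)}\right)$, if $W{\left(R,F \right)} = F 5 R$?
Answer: $-516$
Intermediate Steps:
$W{\left(R,F \right)} = 5 F R$
$G = 5$
$J{\left(t,Z \right)} = \frac{3}{2} - \frac{t \left(-6 - t\right)}{2}$ ($J{\left(t,Z \right)} = - \frac{\left(-6 - t\right) t - 3}{2} = - \frac{t \left(-6 - t\right) - 3}{2} = - \frac{-3 + t \left(-6 - t\right)}{2} = \frac{3}{2} - \frac{t \left(-6 - t\right)}{2}$)
$- 2 \left(229 + J{\left(G,W{\left(-1,-5 \right)} \right)}\right) = - 2 \left(229 + \left(\frac{3}{2} + \frac{5^{2}}{2} + 3 \cdot 5\right)\right) = - 2 \left(229 + \left(\frac{3}{2} + \frac{1}{2} \cdot 25 + 15\right)\right) = - 2 \left(229 + \left(\frac{3}{2} + \frac{25}{2} + 15\right)\right) = - 2 \left(229 + 29\right) = \left(-2\right) 258 = -516$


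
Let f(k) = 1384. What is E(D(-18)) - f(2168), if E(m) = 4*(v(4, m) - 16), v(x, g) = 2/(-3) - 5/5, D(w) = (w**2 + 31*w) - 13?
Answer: -4364/3 ≈ -1454.7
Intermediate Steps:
D(w) = -13 + w**2 + 31*w
v(x, g) = -5/3 (v(x, g) = 2*(-1/3) - 5*1/5 = -2/3 - 1 = -5/3)
E(m) = -212/3 (E(m) = 4*(-5/3 - 16) = 4*(-53/3) = -212/3)
E(D(-18)) - f(2168) = -212/3 - 1*1384 = -212/3 - 1384 = -4364/3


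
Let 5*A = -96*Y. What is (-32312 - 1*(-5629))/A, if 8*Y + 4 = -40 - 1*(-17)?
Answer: -133415/324 ≈ -411.77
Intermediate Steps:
Y = -27/8 (Y = -½ + (-40 - 1*(-17))/8 = -½ + (-40 + 17)/8 = -½ + (⅛)*(-23) = -½ - 23/8 = -27/8 ≈ -3.3750)
A = 324/5 (A = (-96*(-27/8))/5 = (⅕)*324 = 324/5 ≈ 64.800)
(-32312 - 1*(-5629))/A = (-32312 - 1*(-5629))/(324/5) = (-32312 + 5629)*(5/324) = -26683*5/324 = -133415/324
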